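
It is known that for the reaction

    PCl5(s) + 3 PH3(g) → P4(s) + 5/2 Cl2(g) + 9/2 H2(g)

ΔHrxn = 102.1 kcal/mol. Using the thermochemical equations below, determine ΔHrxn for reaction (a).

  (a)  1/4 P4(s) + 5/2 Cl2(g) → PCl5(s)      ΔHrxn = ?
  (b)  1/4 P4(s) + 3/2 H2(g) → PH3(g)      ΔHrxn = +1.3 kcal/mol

(a) reversed: contributes −x
(b) reversed and × 3: (-3)·(+1.3) = -3.9 kcal/mol
+102.1 = (-3.9) − x
x = (+102.1 − (-3.9)) / (-1) = -106.0 kcal/mol

ΔHrxn = -106.0 kcal/mol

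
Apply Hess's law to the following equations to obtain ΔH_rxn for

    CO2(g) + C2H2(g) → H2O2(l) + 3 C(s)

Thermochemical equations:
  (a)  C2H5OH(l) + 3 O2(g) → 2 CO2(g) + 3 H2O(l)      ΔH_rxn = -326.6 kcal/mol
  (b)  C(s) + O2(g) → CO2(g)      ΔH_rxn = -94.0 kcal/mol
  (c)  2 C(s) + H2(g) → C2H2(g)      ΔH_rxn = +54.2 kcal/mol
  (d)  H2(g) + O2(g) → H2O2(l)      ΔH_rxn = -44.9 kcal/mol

ΔH_rxn = -5.1 kcal/mol

(a): not needed.
(b) reversed: +94.0 kcal/mol
(c) reversed: -54.2 kcal/mol
(d) as written: -44.9 kcal/mol
ΔH_rxn = (+94.0) + (-54.2) + (-44.9) = -5.1 kcal/mol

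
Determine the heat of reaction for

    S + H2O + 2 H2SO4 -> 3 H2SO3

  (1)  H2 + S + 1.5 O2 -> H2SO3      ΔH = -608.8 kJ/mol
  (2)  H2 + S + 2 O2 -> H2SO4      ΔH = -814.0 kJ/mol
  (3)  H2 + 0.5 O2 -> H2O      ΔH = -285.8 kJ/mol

ΔH = 87.4 kJ/mol

(1) × 3 (×3 to match 3 H2SO3 in the target): (3)·(-608.8) = -1826.4 kJ/mol
(2) reversed and × 2 (reverse to put H2SO4 on the reactant side; scale by 2 for the 2 H2SO4): (-2)·(-814.0) = +1628.0 kJ/mol
(3) reversed (reverse to put H2O on the reactant side): +285.8 kJ/mol
By Hess's law, ΔH = (-1826.4) + (+1628.0) + (+285.8) = 87.4 kJ/mol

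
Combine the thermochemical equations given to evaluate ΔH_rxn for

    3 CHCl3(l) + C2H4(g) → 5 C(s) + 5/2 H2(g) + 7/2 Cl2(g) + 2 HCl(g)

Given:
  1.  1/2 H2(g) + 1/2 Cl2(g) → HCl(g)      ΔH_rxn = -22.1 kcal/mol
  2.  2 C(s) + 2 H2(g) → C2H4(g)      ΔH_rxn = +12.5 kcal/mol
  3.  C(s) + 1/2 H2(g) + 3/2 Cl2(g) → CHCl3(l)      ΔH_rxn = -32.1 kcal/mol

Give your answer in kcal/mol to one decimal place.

ΔH_rxn = 39.6 kcal/mol

eq. 1 × 2: (2)·(-22.1) = -44.2 kcal/mol
eq. 2 reversed: -12.5 kcal/mol
eq. 3 reversed and × 3: (-3)·(-32.1) = +96.3 kcal/mol
ΔH_rxn = (-44.2) + (-12.5) + (+96.3) = 39.6 kcal/mol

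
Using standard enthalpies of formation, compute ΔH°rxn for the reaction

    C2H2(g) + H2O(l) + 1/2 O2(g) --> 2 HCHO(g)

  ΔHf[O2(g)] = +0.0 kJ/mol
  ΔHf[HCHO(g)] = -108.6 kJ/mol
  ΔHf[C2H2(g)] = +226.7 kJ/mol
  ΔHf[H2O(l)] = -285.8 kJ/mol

ΔH°rxn = -158.1 kJ/mol

Products: 2·(-108.6) = -217.2
Reactants: 1·(+226.7) + 1·(-285.8) + 1/2·(+0.0) = -59.1
ΔH°rxn = (-217.2) − (-59.1) = -158.1 kJ/mol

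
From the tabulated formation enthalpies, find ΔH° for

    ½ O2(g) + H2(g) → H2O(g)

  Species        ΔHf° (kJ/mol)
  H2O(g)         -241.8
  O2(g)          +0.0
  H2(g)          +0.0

ΔH° = -241.8 kJ/mol

Products: 1·(-241.8) = -241.8
Reactants: 1/2·(+0.0) + 1·(+0.0) = +0.0
ΔH° = (-241.8) − (+0.0) = -241.8 kJ/mol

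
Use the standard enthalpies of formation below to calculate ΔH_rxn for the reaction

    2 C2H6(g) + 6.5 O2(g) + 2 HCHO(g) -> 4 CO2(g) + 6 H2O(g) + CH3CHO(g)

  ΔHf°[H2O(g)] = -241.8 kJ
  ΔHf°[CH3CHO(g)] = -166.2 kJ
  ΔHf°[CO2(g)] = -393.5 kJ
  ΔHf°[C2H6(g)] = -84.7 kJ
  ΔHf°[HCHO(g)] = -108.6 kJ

Products: 4·(-393.5) + 6·(-241.8) + 1·(-166.2) = -3191.0
Reactants: 2·(-84.7) + 13/2·(+0.0) + 2·(-108.6) = -386.6
ΔH_rxn = (-3191.0) − (-386.6) = -2804.4 kJ

ΔH_rxn = -2804.4 kJ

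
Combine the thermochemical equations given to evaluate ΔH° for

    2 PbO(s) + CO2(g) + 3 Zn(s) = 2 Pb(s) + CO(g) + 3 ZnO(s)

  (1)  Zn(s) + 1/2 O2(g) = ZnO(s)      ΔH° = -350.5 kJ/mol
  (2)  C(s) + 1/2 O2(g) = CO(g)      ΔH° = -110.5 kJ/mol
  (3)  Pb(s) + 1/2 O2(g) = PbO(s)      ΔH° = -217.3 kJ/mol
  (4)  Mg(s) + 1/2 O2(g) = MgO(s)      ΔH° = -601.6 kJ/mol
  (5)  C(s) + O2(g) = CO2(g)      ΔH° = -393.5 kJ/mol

ΔH° = -333.9 kJ/mol

(1) × 3 (×3 to match 3 ZnO(s) in the target): (3)·(-350.5) = -1051.5 kJ/mol
(2) as written (CO(g) already on the product side): -110.5 kJ/mol
(3) reversed and × 2 (PbO(s) must end up as a reactant; scale by 2 for the 2 PbO(s)): (-2)·(-217.3) = +434.6 kJ/mol
(4): not needed (MgO(s) appears nowhere else).
(5) reversed (CO2(g) must end up as a reactant): +393.5 kJ/mol
By Hess's law, ΔH° = (-1051.5) + (-110.5) + (+434.6) + (+393.5) = -333.9 kJ/mol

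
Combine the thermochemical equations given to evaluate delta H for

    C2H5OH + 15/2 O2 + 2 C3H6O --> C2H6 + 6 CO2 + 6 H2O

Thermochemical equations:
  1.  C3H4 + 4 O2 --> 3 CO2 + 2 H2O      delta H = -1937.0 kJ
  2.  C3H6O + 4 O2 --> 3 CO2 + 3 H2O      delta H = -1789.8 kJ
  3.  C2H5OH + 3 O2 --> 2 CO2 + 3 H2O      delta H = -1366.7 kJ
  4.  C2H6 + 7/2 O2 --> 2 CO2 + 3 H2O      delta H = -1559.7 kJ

delta H = -3386.6 kJ

eq. 1: not needed.
eq. 2 × 2: (2)·(-1789.8) = -3579.6 kJ
eq. 3 as written: -1366.7 kJ
eq. 4 reversed: +1559.7 kJ
By Hess's law, delta H = (2)·(-1789.8) + (1)·(-1366.7) + (-1)·(-1559.7) = -3386.6 kJ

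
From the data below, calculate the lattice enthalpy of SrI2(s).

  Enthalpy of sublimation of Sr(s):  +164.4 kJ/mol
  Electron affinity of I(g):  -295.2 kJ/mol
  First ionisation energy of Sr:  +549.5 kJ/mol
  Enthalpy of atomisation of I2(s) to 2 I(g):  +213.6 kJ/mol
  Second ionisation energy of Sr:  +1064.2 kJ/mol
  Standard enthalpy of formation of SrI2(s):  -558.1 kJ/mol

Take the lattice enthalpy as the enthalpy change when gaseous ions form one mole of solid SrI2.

U = -1959.4 kJ/mol

ΔHf° = 1·ΔHsub + 1·(ΣIE) + 1·D(I2) + 2·EA + U
-558.1 = 1·(+164.4) + 1·(+1613.7) + 1·(+213.6) + 2·(-295.2) + U
U = -558.1 − (+1401.3) = -1959.4 kJ/mol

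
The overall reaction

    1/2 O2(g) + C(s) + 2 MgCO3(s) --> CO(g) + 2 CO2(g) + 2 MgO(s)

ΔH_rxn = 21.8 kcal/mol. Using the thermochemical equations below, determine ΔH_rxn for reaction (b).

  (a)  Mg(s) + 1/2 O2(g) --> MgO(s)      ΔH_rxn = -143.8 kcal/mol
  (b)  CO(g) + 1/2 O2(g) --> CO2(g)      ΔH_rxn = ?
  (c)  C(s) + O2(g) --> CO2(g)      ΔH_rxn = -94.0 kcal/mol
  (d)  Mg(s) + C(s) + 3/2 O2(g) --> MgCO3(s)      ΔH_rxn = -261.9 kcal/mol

ΔH_rxn = -67.6 kcal/mol

(a) × 2 (scale by 2 for the 2 MgO(s)): (2)·(-143.8) = -287.6 kcal/mol
(b) reversed (CO(g) must end up as a product): contributes −x
(c) × 3: (3)·(-94.0) = -282.0 kcal/mol
(d) reversed and × 2 (reverse to put MgCO3(s) on the reactant side; scale by 2 for the 2 MgCO3(s)): (-2)·(-261.9) = +523.8 kcal/mol
+21.8 = (-287.6) + (-282.0) + (+523.8) − x
x = (+21.8 − (-45.8)) / (-1) = -67.6 kcal/mol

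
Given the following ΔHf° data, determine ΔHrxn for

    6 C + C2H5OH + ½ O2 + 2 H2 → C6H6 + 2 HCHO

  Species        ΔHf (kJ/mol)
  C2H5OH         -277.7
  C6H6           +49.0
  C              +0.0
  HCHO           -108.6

Products: 1·(+49.0) + 2·(-108.6) = -168.2
Reactants: 6·(+0.0) + 1·(-277.7) + 1/2·(+0.0) + 2·(+0.0) = -277.7
ΔHrxn = (-168.2) − (-277.7) = 109.5 kJ/mol

ΔHrxn = 109.5 kJ/mol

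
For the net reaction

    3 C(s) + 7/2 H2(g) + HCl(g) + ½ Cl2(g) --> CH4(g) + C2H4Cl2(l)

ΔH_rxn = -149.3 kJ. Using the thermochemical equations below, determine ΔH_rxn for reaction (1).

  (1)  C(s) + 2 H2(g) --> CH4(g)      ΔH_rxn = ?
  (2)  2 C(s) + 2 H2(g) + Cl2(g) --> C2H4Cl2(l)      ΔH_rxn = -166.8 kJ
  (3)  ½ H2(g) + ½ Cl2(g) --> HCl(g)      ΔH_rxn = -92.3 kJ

ΔH_rxn = -74.8 kJ

(1) as written (CH4(g) already on the product side): contributes x
(2) as written (C2H4Cl2(l) already on the product side): -166.8 kJ
(3) reversed (HCl(g) must end up as a reactant): +92.3 kJ
-149.3 = (-166.8) + (+92.3) + x
x = (-149.3 − (-74.5)) / (1) = -74.8 kJ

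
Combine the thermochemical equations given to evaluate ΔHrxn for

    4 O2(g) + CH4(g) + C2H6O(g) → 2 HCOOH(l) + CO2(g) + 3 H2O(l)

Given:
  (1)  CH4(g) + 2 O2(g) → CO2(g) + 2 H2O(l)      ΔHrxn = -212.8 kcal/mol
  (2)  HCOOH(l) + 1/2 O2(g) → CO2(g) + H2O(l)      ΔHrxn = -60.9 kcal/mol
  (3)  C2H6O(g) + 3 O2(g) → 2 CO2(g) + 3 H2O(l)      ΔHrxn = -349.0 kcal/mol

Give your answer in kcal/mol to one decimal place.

(1) as written: -212.8 kcal/mol
(2) reversed and × 2: (-2)·(-60.9) = +121.8 kcal/mol
(3) as written: -349.0 kcal/mol
By Hess's law, ΔHrxn = (1)·(-212.8) + (-2)·(-60.9) + (1)·(-349.0) = -440.0 kcal/mol

ΔHrxn = -440.0 kcal/mol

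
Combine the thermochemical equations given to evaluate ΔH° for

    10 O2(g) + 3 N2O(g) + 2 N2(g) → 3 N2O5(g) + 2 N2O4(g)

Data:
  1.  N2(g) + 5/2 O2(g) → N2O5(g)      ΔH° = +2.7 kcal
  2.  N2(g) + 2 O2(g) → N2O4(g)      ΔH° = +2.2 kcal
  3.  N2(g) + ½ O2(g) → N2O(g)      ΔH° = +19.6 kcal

eq. 1 × 3: (3)·(+2.7) = +8.1 kcal
eq. 2 × 2: (2)·(+2.2) = +4.4 kcal
eq. 3 reversed and × 3: (-3)·(+19.6) = -58.8 kcal
ΔH° = (3)·(+2.7) + (2)·(+2.2) + (-3)·(+19.6) = -46.3 kcal

ΔH° = -46.3 kcal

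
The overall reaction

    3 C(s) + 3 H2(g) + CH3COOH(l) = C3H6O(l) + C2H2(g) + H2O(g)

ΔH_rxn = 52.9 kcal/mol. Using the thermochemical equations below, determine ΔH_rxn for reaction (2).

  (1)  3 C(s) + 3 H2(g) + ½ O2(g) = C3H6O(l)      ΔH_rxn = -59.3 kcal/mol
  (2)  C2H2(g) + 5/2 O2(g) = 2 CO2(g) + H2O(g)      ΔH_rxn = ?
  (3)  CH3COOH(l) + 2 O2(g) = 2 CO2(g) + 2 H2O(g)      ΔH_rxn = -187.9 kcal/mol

ΔH_rxn = -300.1 kcal/mol

(1) as written: -59.3 kcal/mol
(2) reversed: contributes −x
(3) as written: -187.9 kcal/mol
+52.9 = (-59.3) + (-187.9) − x
x = (+52.9 − (-247.2)) / (-1) = -300.1 kcal/mol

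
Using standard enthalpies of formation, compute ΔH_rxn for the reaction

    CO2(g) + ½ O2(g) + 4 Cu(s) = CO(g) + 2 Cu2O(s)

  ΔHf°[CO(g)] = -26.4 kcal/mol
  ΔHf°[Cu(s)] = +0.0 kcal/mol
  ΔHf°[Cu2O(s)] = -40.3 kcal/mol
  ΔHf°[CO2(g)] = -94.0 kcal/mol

ΔH°rxn = Σ nΔHf°(products) − Σ nΔHf°(reactants).
Products: 1·(-26.4) + 2·(-40.3) = -107.0
Reactants: 1·(-94.0) + 1/2·(+0.0) + 4·(+0.0) = -94.0
ΔH_rxn = (-107.0) − (-94.0) = -13.0 kcal/mol

ΔH_rxn = -13.0 kcal/mol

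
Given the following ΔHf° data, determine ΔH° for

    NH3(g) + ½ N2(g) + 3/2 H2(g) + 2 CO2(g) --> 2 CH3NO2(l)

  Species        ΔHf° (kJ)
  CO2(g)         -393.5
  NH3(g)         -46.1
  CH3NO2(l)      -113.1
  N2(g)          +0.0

ΔH° = 606.9 kJ

Products: 2·(-113.1) = -226.2
Reactants: 1·(-46.1) + 1/2·(+0.0) + 3/2·(+0.0) + 2·(-393.5) = -833.1
ΔH° = (-226.2) − (-833.1) = 606.9 kJ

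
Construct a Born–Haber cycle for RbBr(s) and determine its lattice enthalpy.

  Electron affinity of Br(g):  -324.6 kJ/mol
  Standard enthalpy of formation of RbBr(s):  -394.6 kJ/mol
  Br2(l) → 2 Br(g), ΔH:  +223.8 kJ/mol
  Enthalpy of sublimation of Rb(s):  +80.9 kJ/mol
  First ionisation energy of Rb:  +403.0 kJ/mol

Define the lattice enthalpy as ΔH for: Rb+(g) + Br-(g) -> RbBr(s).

ΔHf° = 1·ΔHsub + 1·(ΣIE) + 1/2·D(Br2) + 1·EA + U
-394.6 = 1·(+80.9) + 1·(+403.0) + 1/2·(+223.8) + 1·(-324.6) + U
U = -394.6 − (+271.2) = -665.8 kJ/mol

U = -665.8 kJ/mol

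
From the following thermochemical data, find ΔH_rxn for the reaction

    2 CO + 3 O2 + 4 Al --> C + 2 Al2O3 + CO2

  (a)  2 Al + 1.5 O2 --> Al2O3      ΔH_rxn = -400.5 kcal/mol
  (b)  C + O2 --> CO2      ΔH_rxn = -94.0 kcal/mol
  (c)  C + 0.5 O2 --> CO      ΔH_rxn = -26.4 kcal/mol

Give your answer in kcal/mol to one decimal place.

(a) × 2 (×2 to match 2 Al2O3 in the target): (2)·(-400.5) = -801.0 kcal/mol
(b) as written (CO2 already on the product side): -94.0 kcal/mol
(c) reversed and × 2 (reverse to put CO on the reactant side; scale by 2 for the 2 CO): (-2)·(-26.4) = +52.8 kcal/mol
By Hess's law, ΔH_rxn = (-801.0) + (-94.0) + (+52.8) = -842.2 kcal/mol

ΔH_rxn = -842.2 kcal/mol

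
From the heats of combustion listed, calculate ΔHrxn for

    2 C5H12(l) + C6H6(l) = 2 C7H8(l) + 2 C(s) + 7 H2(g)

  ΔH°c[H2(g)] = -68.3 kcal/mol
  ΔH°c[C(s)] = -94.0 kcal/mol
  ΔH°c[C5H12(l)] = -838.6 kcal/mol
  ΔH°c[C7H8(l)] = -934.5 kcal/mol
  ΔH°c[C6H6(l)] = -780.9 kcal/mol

Using ΔH = Σ nΔHc°(reactants) − Σ nΔHc°(products):
= [2·(-838.6) + 1·(-780.9)] − [2·(-934.5) + 2·(-94.0) + 7·(-68.3)]
= 77.0 kcal/mol

ΔHrxn = 77.0 kcal/mol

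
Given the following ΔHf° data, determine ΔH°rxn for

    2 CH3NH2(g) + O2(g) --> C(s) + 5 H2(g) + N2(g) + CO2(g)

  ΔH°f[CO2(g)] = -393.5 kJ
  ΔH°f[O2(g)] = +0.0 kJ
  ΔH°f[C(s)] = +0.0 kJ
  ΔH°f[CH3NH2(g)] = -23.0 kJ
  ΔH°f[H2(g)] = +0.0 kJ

ΔH°rxn = -347.5 kJ

ΔH°rxn = Σ nΔHf°(products) − Σ nΔHf°(reactants).
Products: 1·(+0.0) + 5·(+0.0) + 1·(+0.0) + 1·(-393.5) = -393.5
Reactants: 2·(-23.0) + 1·(+0.0) = -46.0
ΔH°rxn = (-393.5) − (-46.0) = -347.5 kJ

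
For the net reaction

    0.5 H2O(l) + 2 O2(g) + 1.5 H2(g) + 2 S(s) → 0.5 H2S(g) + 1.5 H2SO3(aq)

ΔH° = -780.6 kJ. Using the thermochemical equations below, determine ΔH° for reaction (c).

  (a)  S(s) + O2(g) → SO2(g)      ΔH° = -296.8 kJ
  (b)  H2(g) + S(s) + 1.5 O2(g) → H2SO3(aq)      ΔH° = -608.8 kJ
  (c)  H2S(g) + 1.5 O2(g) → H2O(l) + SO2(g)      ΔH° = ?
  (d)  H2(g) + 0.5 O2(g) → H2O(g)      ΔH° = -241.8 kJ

(a) × 1/2: (1/2)·(-296.8) = -148.4 kJ
(b) × 3/2 (×3/2 to match 3/2 H2SO3(aq) in the target): (3/2)·(-608.8) = -913.2 kJ
(c) reversed and × 1/2 (reverse to put H2S(g) on the product side; scale by 1/2 for the 1/2 H2S(g)): contributes −1/2·x
(d): not needed (H2O(g) appears nowhere else).
-780.6 = (-148.4) + (-913.2) − 1/2·x
x = (-780.6 − (-1061.6)) / (-1/2) = -562.0 kJ

ΔH° = -562.0 kJ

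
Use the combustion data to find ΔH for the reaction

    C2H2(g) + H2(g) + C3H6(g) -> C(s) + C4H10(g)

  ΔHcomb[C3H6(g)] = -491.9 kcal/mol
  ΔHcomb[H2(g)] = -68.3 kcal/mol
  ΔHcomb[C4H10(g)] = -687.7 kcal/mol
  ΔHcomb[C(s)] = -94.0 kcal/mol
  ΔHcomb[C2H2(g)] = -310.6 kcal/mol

With combustion enthalpies, reactants minus products:
= [1·(-310.6) + 1·(-68.3) + 1·(-491.9)] − [1·(-94.0) + 1·(-687.7)]
= -89.1 kcal/mol

ΔH = -89.1 kcal/mol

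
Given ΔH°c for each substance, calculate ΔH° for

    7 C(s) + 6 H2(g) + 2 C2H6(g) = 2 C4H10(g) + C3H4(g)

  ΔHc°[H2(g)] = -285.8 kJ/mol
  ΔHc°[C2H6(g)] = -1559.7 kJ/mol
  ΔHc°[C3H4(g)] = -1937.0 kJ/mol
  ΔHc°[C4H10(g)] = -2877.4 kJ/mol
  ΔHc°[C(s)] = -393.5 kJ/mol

Using ΔH = Σ nΔHc°(reactants) − Σ nΔHc°(products):
= [7·(-393.5) + 6·(-285.8) + 2·(-1559.7)] − [2·(-2877.4) + 1·(-1937.0)]
= 103.1 kJ/mol

ΔH° = 103.1 kJ/mol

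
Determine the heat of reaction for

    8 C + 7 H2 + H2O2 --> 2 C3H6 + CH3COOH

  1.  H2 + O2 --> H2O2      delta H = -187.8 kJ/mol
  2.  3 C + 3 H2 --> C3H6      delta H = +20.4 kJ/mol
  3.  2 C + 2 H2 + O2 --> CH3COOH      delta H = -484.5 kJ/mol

eq. 1 reversed: +187.8 kJ/mol
eq. 2 × 2: (2)·(+20.4) = +40.8 kJ/mol
eq. 3 as written: -484.5 kJ/mol
Summing the manipulated equations, delta H = (-1)·(-187.8) + (2)·(+20.4) + (1)·(-484.5) = -255.9 kJ/mol

delta H = -255.9 kJ/mol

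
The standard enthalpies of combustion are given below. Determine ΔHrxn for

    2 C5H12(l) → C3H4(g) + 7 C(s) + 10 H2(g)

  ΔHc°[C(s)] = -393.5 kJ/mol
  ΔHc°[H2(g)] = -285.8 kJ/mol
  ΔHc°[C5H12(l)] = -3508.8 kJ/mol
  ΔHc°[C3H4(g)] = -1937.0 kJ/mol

ΔHrxn = 531.9 kJ/mol

Using ΔH = Σ nΔHc°(reactants) − Σ nΔHc°(products):
= [2·(-3508.8)] − [1·(-1937.0) + 7·(-393.5) + 10·(-285.8)]
= 531.9 kJ/mol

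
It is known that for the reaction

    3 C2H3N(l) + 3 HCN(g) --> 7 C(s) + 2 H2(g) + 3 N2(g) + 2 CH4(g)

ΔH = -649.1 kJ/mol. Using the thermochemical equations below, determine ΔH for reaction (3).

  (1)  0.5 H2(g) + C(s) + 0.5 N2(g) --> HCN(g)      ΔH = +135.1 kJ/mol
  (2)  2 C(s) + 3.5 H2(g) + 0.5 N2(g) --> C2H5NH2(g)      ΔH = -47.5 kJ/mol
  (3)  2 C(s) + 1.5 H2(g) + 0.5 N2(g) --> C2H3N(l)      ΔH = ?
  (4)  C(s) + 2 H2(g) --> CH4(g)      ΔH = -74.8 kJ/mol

(1) reversed and × 3 (reverse to put HCN(g) on the reactant side; ×3 to match 3 HCN(g) in the target): (-3)·(+135.1) = -405.3 kJ/mol
(2): not needed (C2H5NH2(g) appears nowhere else).
(3) reversed and × 3 (C2H3N(l) must end up as a reactant; ×3 to match 3 C2H3N(l) in the target): contributes −3·x
(4) × 2 (×2 to match 2 CH4(g) in the target): (2)·(-74.8) = -149.6 kJ/mol
-649.1 = (-405.3) + (-149.6) − 3·x
x = (-649.1 − (-554.9)) / (-3) = 31.4 kJ/mol

ΔH = 31.4 kJ/mol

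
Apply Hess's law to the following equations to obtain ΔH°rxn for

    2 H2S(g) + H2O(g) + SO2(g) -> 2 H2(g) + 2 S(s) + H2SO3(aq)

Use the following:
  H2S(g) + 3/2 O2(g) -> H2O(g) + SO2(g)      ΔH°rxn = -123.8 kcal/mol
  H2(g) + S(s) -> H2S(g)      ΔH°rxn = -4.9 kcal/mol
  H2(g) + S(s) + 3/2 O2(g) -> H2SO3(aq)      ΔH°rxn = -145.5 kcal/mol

equation 1 reversed (H2O(g) must end up as a reactant): +123.8 kcal/mol
equation 2 reversed and × 3: (-3)·(-4.9) = +14.7 kcal/mol
equation 3 as written (H2SO3(aq) already on the product side): -145.5 kcal/mol
Combining the equations, ΔH°rxn = (+123.8) + (+14.7) + (-145.5) = -7.0 kcal/mol

ΔH°rxn = -7.0 kcal/mol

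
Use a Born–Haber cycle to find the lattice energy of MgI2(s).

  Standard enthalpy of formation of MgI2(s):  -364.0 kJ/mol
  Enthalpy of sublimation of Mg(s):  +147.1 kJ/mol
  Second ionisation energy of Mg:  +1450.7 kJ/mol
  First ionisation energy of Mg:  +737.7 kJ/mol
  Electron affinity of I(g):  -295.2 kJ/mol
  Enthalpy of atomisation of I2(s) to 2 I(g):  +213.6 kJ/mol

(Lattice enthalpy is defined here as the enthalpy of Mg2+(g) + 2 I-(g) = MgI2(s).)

ΔHf° = 1·ΔHsub + 1·(ΣIE) + 1·D(I2) + 2·EA + U
-364.0 = 1·(+147.1) + 1·(+2188.4) + 1·(+213.6) + 2·(-295.2) + U
U = -364.0 − (+1958.7) = -2322.7 kJ/mol

U = -2322.7 kJ/mol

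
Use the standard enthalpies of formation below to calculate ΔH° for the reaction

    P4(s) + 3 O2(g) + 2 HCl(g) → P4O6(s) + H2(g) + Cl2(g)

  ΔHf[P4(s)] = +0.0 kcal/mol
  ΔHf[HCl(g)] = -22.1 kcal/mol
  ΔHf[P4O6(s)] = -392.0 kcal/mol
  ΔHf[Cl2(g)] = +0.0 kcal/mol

Products: 1·(-392.0) + 1·(+0.0) + 1·(+0.0) = -392.0
Reactants: 1·(+0.0) + 3·(+0.0) + 2·(-22.1) = -44.2
ΔH° = (-392.0) − (-44.2) = -347.8 kcal/mol

ΔH° = -347.8 kcal/mol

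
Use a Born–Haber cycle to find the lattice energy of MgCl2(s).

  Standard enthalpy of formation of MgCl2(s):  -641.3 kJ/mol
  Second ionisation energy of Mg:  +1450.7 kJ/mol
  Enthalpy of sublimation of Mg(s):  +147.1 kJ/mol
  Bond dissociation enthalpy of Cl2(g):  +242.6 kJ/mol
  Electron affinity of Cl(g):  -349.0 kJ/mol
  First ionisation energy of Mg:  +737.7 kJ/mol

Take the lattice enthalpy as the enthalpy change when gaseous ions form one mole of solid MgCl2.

ΔHf° = 1·ΔHsub + 1·(ΣIE) + 1·D(Cl2) + 2·EA + U
-641.3 = 1·(+147.1) + 1·(+2188.4) + 1·(+242.6) + 2·(-349.0) + U
U = -641.3 − (+1880.1) = -2521.4 kJ/mol

U = -2521.4 kJ/mol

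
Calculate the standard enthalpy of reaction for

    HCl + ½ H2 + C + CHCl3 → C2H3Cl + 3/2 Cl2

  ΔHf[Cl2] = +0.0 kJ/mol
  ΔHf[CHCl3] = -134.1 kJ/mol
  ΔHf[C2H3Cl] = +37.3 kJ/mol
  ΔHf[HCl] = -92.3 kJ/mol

ΔH° = 263.7 kJ/mol

Products: 1·(+37.3) + 3/2·(+0.0) = +37.3
Reactants: 1·(-92.3) + 1/2·(+0.0) + 1·(+0.0) + 1·(-134.1) = -226.4
ΔH° = (+37.3) − (-226.4) = 263.7 kJ/mol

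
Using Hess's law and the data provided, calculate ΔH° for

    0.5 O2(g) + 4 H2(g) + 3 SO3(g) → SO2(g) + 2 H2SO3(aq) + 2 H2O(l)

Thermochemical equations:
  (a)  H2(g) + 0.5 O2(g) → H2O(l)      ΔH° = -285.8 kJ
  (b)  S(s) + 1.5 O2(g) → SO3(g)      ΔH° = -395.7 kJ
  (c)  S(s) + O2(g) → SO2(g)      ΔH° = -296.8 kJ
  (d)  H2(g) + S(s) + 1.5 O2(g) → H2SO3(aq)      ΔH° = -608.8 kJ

ΔH° = -898.9 kJ

(a) × 2 (scale by 2 for the 2 H2O(l)): (2)·(-285.8) = -571.6 kJ
(b) reversed and × 3 (reverse to put SO3(g) on the reactant side; scale by 3 for the 3 SO3(g)): (-3)·(-395.7) = +1187.1 kJ
(c) as written (SO2(g) already on the product side): -296.8 kJ
(d) × 2 (×2 to match 2 H2SO3(aq) in the target): (2)·(-608.8) = -1217.6 kJ
Since enthalpy is a state function, ΔH° = (-571.6) + (+1187.1) + (-296.8) + (-1217.6) = -898.9 kJ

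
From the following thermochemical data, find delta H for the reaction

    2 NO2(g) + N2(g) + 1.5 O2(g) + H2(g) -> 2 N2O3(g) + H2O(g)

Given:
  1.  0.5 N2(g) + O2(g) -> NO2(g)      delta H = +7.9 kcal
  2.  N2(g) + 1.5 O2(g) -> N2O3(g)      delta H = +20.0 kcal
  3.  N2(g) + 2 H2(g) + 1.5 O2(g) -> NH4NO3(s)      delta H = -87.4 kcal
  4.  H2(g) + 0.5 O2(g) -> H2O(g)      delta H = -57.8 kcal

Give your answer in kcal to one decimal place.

delta H = -33.6 kcal

eq. 1 reversed and × 2 (reverse to put NO2(g) on the reactant side; scale by 2 for the 2 NO2(g)): (-2)·(+7.9) = -15.8 kcal
eq. 2 × 2 (×2 to match 2 N2O3(g) in the target): (2)·(+20.0) = +40.0 kcal
eq. 3: not needed (NH4NO3(s) appears nowhere else).
eq. 4 as written (H2O(g) already on the product side): -57.8 kcal
delta H = (-2)·(+7.9) + (2)·(+20.0) + (1)·(-57.8) = -33.6 kcal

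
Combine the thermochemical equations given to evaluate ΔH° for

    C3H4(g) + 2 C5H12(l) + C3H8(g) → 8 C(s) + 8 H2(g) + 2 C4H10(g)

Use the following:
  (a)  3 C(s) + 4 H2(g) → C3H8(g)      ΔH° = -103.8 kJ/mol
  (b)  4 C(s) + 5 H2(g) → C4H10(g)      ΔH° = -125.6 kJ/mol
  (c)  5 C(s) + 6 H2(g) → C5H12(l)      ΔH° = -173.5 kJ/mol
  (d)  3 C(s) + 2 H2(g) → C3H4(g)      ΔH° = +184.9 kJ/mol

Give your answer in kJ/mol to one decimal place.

ΔH° = 14.7 kJ/mol

(a) reversed (C3H8(g) must end up as a reactant): +103.8 kJ/mol
(b) × 2 (×2 to match 2 C4H10(g) in the target): (2)·(-125.6) = -251.2 kJ/mol
(c) reversed and × 2 (reverse to put C5H12(l) on the reactant side; scale by 2 for the 2 C5H12(l)): (-2)·(-173.5) = +347.0 kJ/mol
(d) reversed (reverse to put C3H4(g) on the reactant side): -184.9 kJ/mol
Combining the equations, ΔH° = (-1)·(-103.8) + (2)·(-125.6) + (-2)·(-173.5) + (-1)·(+184.9) = 14.7 kJ/mol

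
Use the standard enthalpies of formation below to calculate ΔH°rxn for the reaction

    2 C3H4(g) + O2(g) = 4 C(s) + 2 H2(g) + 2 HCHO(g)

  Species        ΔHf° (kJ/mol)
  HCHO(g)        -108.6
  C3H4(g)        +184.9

ΔH°rxn = Σ nΔHf°(products) − Σ nΔHf°(reactants).
Products: 4·(+0.0) + 2·(+0.0) + 2·(-108.6) = -217.2
Reactants: 2·(+184.9) + 1·(+0.0) = +369.8
ΔH°rxn = (-217.2) − (+369.8) = -587.0 kJ/mol

ΔH°rxn = -587.0 kJ/mol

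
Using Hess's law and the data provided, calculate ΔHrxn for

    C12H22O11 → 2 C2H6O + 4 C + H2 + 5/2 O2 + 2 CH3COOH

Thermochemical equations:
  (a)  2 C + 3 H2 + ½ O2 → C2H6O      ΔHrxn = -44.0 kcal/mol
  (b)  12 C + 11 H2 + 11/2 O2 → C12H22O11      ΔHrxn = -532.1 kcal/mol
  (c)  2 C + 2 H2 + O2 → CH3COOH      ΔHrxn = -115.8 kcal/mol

ΔHrxn = 212.5 kcal/mol

(a) × 2 (scale by 2 for the 2 C2H6O): (2)·(-44.0) = -88.0 kcal/mol
(b) reversed (reverse to put C12H22O11 on the reactant side): +532.1 kcal/mol
(c) × 2 (scale by 2 for the 2 CH3COOH): (2)·(-115.8) = -231.6 kcal/mol
ΔHrxn = (-88.0) + (+532.1) + (-231.6) = 212.5 kcal/mol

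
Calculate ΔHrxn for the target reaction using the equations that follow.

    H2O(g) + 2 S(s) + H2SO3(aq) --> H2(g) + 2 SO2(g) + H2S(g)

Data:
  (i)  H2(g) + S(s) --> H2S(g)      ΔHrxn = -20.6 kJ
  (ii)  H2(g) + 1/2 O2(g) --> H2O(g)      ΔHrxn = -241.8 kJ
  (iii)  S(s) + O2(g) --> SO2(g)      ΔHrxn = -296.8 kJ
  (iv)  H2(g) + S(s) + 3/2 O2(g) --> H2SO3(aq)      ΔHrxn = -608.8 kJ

(i) as written (H2S(g) already on the product side): -20.6 kJ
(ii) reversed (reverse to put H2O(g) on the reactant side): +241.8 kJ
(iii) × 2 (scale by 2 for the 2 SO2(g)): (2)·(-296.8) = -593.6 kJ
(iv) reversed (H2SO3(aq) must end up as a reactant): +608.8 kJ
By Hess's law, ΔHrxn = (-20.6) + (+241.8) + (-593.6) + (+608.8) = 236.4 kJ

ΔHrxn = 236.4 kJ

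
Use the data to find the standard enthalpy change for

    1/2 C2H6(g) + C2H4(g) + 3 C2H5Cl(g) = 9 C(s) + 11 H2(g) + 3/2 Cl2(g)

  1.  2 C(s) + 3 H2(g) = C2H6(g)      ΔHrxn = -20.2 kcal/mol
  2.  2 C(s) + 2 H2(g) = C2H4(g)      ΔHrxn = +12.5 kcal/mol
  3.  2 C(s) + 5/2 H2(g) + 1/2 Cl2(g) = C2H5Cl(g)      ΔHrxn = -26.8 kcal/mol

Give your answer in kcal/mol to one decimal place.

eq. 1 reversed and × 1/2 (reverse to put C2H6(g) on the reactant side; ×1/2 to match 1/2 C2H6(g) in the target): (-1/2)·(-20.2) = +10.1 kcal/mol
eq. 2 reversed (reverse to put C2H4(g) on the reactant side): -12.5 kcal/mol
eq. 3 reversed and × 3 (C2H5Cl(g) must end up as a reactant; scale by 3 for the 3 C2H5Cl(g)): (-3)·(-26.8) = +80.4 kcal/mol
Combining the equations, ΔHrxn = (+10.1) + (-12.5) + (+80.4) = 78.0 kcal/mol

ΔHrxn = 78.0 kcal/mol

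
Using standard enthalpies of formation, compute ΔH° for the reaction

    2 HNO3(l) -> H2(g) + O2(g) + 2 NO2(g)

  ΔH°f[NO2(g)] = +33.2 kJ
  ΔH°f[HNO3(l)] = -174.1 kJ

ΔH° = 414.6 kJ

Products: 1·(+0.0) + 1·(+0.0) + 2·(+33.2) = +66.4
Reactants: 2·(-174.1) = -348.2
ΔH° = (+66.4) − (-348.2) = 414.6 kJ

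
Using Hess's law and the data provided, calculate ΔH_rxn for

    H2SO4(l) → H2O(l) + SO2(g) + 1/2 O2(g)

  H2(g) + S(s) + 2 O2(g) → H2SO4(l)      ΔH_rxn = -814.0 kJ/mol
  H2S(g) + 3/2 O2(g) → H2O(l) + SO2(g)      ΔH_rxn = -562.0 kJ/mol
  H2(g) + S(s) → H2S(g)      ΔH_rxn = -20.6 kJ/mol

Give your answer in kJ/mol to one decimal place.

equation 1 reversed: +814.0 kJ/mol
equation 2 as written: -562.0 kJ/mol
equation 3 as written: -20.6 kJ/mol
ΔH_rxn = (+814.0) + (-562.0) + (-20.6) = 231.4 kJ/mol

ΔH_rxn = 231.4 kJ/mol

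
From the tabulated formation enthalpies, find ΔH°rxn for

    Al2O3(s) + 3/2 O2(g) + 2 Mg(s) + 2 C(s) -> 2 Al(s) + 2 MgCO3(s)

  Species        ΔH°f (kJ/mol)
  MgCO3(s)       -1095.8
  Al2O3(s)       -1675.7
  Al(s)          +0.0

Products: 2·(+0.0) + 2·(-1095.8) = -2191.6
Reactants: 1·(-1675.7) + 3/2·(+0.0) + 2·(+0.0) + 2·(+0.0) = -1675.7
ΔH°rxn = (-2191.6) − (-1675.7) = -515.9 kJ/mol

ΔH°rxn = -515.9 kJ/mol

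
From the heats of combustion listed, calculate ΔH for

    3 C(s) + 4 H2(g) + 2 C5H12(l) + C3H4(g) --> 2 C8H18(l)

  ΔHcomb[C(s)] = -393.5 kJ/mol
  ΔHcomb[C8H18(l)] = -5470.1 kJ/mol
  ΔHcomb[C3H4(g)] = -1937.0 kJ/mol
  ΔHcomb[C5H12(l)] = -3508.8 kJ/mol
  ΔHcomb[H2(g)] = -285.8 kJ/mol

Using ΔH = Σ nΔHc°(reactants) − Σ nΔHc°(products):
= [3·(-393.5) + 4·(-285.8) + 2·(-3508.8) + 1·(-1937.0)] − [2·(-5470.1)]
= -338.1 kJ/mol

ΔH = -338.1 kJ/mol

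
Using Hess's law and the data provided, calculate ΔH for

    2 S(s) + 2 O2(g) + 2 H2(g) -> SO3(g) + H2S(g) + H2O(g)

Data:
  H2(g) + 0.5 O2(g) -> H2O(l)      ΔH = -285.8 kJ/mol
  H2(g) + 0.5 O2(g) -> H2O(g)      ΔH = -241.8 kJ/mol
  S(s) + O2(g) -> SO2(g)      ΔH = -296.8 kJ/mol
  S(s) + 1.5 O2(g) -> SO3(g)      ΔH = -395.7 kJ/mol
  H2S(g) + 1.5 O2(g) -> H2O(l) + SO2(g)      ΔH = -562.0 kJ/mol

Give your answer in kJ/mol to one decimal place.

ΔH = -658.1 kJ/mol

equation 1 as written: -285.8 kJ/mol
equation 2 as written (H2O(g) already on the product side): -241.8 kJ/mol
equation 3 as written: -296.8 kJ/mol
equation 4 as written (SO3(g) already on the product side): -395.7 kJ/mol
equation 5 reversed (reverse to put H2S(g) on the product side): +562.0 kJ/mol
ΔH = (-285.8) + (-241.8) + (-296.8) + (-395.7) + (+562.0) = -658.1 kJ/mol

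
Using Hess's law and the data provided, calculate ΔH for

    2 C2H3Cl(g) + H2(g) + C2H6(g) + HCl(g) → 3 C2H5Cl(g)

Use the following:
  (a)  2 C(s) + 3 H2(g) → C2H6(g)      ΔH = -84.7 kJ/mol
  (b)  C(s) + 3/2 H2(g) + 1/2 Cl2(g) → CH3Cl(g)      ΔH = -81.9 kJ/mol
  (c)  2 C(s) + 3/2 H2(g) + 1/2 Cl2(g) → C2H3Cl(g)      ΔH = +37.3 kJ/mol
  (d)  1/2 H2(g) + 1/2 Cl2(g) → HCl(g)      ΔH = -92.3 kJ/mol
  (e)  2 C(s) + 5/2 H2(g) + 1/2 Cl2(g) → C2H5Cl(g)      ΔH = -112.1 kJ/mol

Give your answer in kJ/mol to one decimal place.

ΔH = -233.9 kJ/mol

(a) reversed (reverse to put C2H6(g) on the reactant side): +84.7 kJ/mol
(b): not needed (CH3Cl(g) appears nowhere else).
(c) reversed and × 2 (reverse to put C2H3Cl(g) on the reactant side; scale by 2 for the 2 C2H3Cl(g)): (-2)·(+37.3) = -74.6 kJ/mol
(d) reversed (HCl(g) must end up as a reactant): +92.3 kJ/mol
(e) × 3 (scale by 3 for the 3 C2H5Cl(g)): (3)·(-112.1) = -336.3 kJ/mol
By Hess's law, ΔH = (-1)·(-84.7) + (-2)·(+37.3) + (-1)·(-92.3) + (3)·(-112.1) = -233.9 kJ/mol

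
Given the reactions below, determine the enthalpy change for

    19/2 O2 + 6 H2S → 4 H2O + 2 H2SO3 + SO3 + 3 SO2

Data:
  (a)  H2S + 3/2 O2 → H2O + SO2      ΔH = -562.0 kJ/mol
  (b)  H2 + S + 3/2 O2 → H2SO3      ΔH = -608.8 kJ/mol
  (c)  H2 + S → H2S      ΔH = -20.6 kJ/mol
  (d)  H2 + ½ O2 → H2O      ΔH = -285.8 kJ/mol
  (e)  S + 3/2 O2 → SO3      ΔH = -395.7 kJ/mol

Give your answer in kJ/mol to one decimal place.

(a) × 3: (3)·(-562.0) = -1686.0 kJ/mol
(b) × 2: (2)·(-608.8) = -1217.6 kJ/mol
(c) reversed and × 3: (-3)·(-20.6) = +61.8 kJ/mol
(d) as written: -285.8 kJ/mol
(e) as written: -395.7 kJ/mol
By Hess's law, ΔH = (-1686.0) + (-1217.6) + (+61.8) + (-285.8) + (-395.7) = -3523.3 kJ/mol

ΔH = -3523.3 kJ/mol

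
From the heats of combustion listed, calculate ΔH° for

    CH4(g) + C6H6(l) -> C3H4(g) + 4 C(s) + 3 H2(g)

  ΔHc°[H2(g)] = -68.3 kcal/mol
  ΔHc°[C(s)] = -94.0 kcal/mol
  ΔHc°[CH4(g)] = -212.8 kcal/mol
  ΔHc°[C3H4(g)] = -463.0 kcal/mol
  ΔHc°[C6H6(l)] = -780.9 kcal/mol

ΔH° = 50.2 kcal/mol

With combustion enthalpies, reactants minus products:
= [1·(-212.8) + 1·(-780.9)] − [1·(-463.0) + 4·(-94.0) + 3·(-68.3)]
= 50.2 kcal/mol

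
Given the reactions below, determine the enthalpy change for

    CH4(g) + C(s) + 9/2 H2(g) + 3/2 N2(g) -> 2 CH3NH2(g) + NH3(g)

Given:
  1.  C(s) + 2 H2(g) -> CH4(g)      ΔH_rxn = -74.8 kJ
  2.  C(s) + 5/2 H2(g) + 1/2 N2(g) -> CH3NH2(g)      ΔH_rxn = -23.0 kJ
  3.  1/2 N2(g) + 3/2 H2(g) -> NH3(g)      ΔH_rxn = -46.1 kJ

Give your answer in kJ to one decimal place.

ΔH_rxn = -17.3 kJ

eq. 1 reversed: +74.8 kJ
eq. 2 × 2: (2)·(-23.0) = -46.0 kJ
eq. 3 as written: -46.1 kJ
ΔH_rxn = (+74.8) + (-46.0) + (-46.1) = -17.3 kJ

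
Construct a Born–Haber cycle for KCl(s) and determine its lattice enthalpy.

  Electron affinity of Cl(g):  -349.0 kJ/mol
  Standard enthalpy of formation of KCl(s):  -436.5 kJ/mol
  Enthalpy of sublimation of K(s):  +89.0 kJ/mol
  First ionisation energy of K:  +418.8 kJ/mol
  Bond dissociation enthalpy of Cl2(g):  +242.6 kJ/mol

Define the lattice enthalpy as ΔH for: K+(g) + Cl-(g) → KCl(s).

U = -716.6 kJ/mol

ΔHf° = 1·ΔHsub + 1·(ΣIE) + 1/2·D(Cl2) + 1·EA + U
-436.5 = 1·(+89.0) + 1·(+418.8) + 1/2·(+242.6) + 1·(-349.0) + U
U = -436.5 − (+280.1) = -716.6 kJ/mol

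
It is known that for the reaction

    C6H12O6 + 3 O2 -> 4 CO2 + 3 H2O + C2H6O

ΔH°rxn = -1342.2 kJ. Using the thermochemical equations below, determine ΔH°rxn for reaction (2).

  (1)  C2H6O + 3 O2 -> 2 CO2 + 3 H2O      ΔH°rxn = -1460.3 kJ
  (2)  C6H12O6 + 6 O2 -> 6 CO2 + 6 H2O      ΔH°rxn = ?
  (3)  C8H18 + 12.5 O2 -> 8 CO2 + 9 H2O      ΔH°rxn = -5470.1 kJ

ΔH°rxn = -2802.5 kJ

(1) reversed (C2H6O must end up as a product): +1460.3 kJ
(2) as written (C6H12O6 already on the reactant side): contributes x
(3): not needed (C8H18 appears nowhere else).
-1342.2 = (+1460.3) + x
x = (-1342.2 − (+1460.3)) / (1) = -2802.5 kJ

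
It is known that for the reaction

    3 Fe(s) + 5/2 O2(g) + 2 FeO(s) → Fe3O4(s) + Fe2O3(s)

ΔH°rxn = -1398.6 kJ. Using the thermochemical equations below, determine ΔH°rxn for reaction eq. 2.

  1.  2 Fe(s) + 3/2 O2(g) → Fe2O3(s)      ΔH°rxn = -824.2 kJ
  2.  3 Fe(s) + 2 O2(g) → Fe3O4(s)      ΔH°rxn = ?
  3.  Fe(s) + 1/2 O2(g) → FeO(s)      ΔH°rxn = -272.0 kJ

eq. 1 as written (Fe2O3(s) already on the product side): -824.2 kJ
eq. 2 as written (Fe3O4(s) already on the product side): contributes x
eq. 3 reversed and × 2 (FeO(s) must end up as a reactant; ×2 to match 2 FeO(s) in the target): (-2)·(-272.0) = +544.0 kJ
-1398.6 = (-824.2) + (+544.0) + x
x = (-1398.6 − (-280.2)) / (1) = -1118.4 kJ

ΔH°rxn = -1118.4 kJ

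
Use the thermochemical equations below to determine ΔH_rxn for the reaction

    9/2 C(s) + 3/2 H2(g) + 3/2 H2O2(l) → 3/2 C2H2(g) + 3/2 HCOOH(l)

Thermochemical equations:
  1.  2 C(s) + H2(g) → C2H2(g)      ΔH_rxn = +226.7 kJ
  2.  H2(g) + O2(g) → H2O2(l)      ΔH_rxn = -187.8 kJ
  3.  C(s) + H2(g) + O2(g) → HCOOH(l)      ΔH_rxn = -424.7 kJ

eq. 1 × 3/2 (scale by 3/2 for the 3/2 C2H2(g)): (3/2)·(+226.7) = +340.05 kJ
eq. 2 reversed and × 3/2 (reverse to put H2O2(l) on the reactant side; ×3/2 to match 3/2 H2O2(l) in the target): (-3/2)·(-187.8) = +281.7 kJ
eq. 3 × 3/2 (×3/2 to match 3/2 HCOOH(l) in the target): (3/2)·(-424.7) = -637.05 kJ
By Hess's law, ΔH_rxn = (3/2)·(+226.7) + (-3/2)·(-187.8) + (3/2)·(-424.7) = -15.3 kJ

ΔH_rxn = -15.3 kJ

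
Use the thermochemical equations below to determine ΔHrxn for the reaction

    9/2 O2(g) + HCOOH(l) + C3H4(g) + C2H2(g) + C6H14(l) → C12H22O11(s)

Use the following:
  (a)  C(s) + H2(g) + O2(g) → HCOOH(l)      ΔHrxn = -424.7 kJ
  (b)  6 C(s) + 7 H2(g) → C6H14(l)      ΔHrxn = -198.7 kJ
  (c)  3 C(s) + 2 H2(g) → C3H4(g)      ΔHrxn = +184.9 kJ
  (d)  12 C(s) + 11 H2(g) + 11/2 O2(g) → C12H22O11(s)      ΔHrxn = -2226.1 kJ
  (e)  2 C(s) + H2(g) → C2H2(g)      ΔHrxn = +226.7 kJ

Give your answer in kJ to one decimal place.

(a) reversed: +424.7 kJ
(b) reversed: +198.7 kJ
(c) reversed: -184.9 kJ
(d) as written: -2226.1 kJ
(e) reversed: -226.7 kJ
Since enthalpy is a state function, ΔHrxn = (+424.7) + (+198.7) + (-184.9) + (-2226.1) + (-226.7) = -2014.3 kJ

ΔHrxn = -2014.3 kJ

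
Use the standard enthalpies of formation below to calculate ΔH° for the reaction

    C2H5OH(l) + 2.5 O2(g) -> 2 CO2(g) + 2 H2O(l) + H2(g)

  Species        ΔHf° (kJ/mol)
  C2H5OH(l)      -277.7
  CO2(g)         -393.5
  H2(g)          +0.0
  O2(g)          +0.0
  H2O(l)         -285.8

ΔH° = -1080.9 kJ/mol

Products: 2·(-393.5) + 2·(-285.8) + 1·(+0.0) = -1358.6
Reactants: 1·(-277.7) + 5/2·(+0.0) = -277.7
ΔH° = (-1358.6) − (-277.7) = -1080.9 kJ/mol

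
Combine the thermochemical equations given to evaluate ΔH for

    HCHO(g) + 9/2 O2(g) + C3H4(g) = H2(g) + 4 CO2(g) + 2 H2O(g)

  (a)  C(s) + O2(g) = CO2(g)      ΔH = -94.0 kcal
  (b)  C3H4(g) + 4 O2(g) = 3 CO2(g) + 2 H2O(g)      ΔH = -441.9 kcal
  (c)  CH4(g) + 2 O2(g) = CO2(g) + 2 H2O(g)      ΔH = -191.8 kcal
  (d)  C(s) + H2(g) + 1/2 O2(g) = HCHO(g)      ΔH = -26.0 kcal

(a) as written: -94.0 kcal
(b) as written (C3H4(g) already on the reactant side): -441.9 kcal
(c): not needed (CH4(g) appears nowhere else).
(d) reversed (HCHO(g) must end up as a reactant): +26.0 kcal
ΔH = (1)·(-94.0) + (1)·(-441.9) + (-1)·(-26.0) = -509.9 kcal

ΔH = -509.9 kcal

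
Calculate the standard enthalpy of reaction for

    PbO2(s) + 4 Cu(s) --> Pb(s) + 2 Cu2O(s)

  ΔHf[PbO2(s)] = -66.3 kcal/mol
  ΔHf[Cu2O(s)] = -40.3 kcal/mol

ΔH_rxn = -14.3 kcal/mol

Products: 1·(+0.0) + 2·(-40.3) = -80.6
Reactants: 1·(-66.3) + 4·(+0.0) = -66.3
ΔH_rxn = (-80.6) − (-66.3) = -14.3 kcal/mol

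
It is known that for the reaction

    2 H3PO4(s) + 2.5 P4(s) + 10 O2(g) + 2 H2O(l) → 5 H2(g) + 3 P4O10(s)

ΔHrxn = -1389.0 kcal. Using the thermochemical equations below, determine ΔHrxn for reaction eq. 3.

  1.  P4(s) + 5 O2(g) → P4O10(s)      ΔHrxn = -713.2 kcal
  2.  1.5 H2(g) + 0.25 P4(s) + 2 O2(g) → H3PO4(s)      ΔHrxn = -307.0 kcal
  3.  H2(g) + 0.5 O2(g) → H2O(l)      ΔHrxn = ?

ΔHrxn = -68.3 kcal

eq. 1 × 3 (×3 to match 3 P4O10(s) in the target): (3)·(-713.2) = -2139.6 kcal
eq. 2 reversed and × 2 (reverse to put H3PO4(s) on the reactant side; ×2 to match 2 H3PO4(s) in the target): (-2)·(-307.0) = +614.0 kcal
eq. 3 reversed and × 2 (reverse to put H2O(l) on the reactant side; ×2 to match 2 H2O(l) in the target): contributes −2·x
-1389.0 = (-2139.6) + (+614.0) − 2·x
x = (-1389.0 − (-1525.6)) / (-2) = -68.3 kcal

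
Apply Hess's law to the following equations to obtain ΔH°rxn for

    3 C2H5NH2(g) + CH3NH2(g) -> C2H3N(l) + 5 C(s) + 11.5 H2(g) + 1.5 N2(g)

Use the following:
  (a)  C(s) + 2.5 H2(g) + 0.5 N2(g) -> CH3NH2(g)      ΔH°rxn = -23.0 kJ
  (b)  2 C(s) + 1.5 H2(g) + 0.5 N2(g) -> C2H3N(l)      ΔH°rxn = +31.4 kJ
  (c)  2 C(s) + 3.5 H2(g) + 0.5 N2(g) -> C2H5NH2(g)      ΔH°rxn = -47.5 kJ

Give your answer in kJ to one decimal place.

ΔH°rxn = 196.9 kJ

(a) reversed: +23.0 kJ
(b) as written: +31.4 kJ
(c) reversed and × 3: (-3)·(-47.5) = +142.5 kJ
Combining the equations, ΔH°rxn = (+23.0) + (+31.4) + (+142.5) = 196.9 kJ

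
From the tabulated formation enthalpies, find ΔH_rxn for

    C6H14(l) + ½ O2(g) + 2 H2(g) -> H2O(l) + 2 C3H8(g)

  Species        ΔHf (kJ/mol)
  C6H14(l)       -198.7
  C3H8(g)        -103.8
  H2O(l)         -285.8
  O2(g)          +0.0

Products: 1·(-285.8) + 2·(-103.8) = -493.4
Reactants: 1·(-198.7) + 1/2·(+0.0) + 2·(+0.0) = -198.7
ΔH_rxn = (-493.4) − (-198.7) = -294.7 kJ/mol

ΔH_rxn = -294.7 kJ/mol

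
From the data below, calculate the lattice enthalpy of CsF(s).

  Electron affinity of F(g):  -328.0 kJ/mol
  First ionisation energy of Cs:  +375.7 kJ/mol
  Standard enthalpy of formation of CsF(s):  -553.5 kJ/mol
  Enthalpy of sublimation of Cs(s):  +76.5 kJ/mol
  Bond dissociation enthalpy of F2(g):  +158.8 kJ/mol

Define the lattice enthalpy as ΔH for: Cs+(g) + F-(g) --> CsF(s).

ΔHf° = 1·ΔHsub + 1·(ΣIE) + 1/2·D(F2) + 1·EA + U
-553.5 = 1·(+76.5) + 1·(+375.7) + 1/2·(+158.8) + 1·(-328.0) + U
U = -553.5 − (+203.6) = -757.1 kJ/mol

U = -757.1 kJ/mol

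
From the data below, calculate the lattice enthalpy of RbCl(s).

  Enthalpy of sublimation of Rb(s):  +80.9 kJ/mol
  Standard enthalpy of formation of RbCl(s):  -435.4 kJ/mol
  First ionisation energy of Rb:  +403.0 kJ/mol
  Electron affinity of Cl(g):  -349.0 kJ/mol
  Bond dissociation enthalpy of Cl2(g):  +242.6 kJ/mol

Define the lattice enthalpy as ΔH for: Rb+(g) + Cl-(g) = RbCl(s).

U = -691.6 kJ/mol

ΔHf° = 1·ΔHsub + 1·(ΣIE) + 1/2·D(Cl2) + 1·EA + U
-435.4 = 1·(+80.9) + 1·(+403.0) + 1/2·(+242.6) + 1·(-349.0) + U
U = -435.4 − (+256.2) = -691.6 kJ/mol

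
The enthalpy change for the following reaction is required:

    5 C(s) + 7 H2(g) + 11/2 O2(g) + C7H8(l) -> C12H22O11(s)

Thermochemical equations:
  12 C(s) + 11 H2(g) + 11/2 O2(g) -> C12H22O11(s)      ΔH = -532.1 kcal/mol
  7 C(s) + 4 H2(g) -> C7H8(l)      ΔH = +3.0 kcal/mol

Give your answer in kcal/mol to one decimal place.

equation 1 as written: -532.1 kcal/mol
equation 2 reversed: -3.0 kcal/mol
ΔH = (1)·(-532.1) + (-1)·(+3.0) = -535.1 kcal/mol

ΔH = -535.1 kcal/mol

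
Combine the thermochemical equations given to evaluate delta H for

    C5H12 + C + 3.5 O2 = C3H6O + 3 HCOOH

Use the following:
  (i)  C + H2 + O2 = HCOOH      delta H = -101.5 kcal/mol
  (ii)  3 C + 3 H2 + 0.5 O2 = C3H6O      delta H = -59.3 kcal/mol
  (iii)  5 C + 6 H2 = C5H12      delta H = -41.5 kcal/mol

(i) × 3 (scale by 3 for the 3 HCOOH): (3)·(-101.5) = -304.5 kcal/mol
(ii) as written (C3H6O already on the product side): -59.3 kcal/mol
(iii) reversed (reverse to put C5H12 on the reactant side): +41.5 kcal/mol
delta H = (-304.5) + (-59.3) + (+41.5) = -322.3 kcal/mol

delta H = -322.3 kcal/mol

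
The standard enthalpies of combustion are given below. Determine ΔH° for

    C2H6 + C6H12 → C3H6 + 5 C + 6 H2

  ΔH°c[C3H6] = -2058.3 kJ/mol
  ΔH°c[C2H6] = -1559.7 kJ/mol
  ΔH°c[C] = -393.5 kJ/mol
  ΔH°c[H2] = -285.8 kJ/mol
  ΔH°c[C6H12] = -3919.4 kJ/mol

ΔH° = 261.5 kJ/mol

Using ΔH = Σ nΔHc°(reactants) − Σ nΔHc°(products):
= [1·(-1559.7) + 1·(-3919.4)] − [1·(-2058.3) + 5·(-393.5) + 6·(-285.8)]
= 261.5 kJ/mol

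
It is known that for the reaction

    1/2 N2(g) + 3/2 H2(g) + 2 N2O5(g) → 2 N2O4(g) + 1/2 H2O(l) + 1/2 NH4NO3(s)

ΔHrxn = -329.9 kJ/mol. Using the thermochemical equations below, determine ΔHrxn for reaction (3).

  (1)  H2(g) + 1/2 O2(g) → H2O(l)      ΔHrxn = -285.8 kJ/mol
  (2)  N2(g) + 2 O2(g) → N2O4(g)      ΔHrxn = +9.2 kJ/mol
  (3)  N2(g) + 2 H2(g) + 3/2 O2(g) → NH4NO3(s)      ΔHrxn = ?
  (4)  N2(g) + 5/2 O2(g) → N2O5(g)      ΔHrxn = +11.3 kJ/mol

(1) × 1/2: (1/2)·(-285.8) = -142.9 kJ/mol
(2) × 2: (2)·(+9.2) = +18.4 kJ/mol
(3) × 1/2: contributes 1/2·x
(4) reversed and × 2: (-2)·(+11.3) = -22.6 kJ/mol
-329.9 = (-142.9) + (+18.4) + (-22.6) + 1/2·x
x = (-329.9 − (-147.1)) / (1/2) = -365.6 kJ/mol

ΔHrxn = -365.6 kJ/mol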